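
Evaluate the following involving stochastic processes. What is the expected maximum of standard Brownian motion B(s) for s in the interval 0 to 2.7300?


E(max B(s)) = sqrt(2t/pi)
= sqrt(2*2.7300/pi)
= sqrt(1.7380)
= 1.3183

1.3183


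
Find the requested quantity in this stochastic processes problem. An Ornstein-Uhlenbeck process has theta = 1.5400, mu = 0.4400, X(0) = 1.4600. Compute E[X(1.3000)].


E[X(t)] = mu + (X(0) - mu)*exp(-theta*t)
= 0.4400 + (1.4600 - 0.4400)*exp(-1.5400*1.3000)
= 0.4400 + 1.0200 * 0.1351
= 0.5778

0.5778


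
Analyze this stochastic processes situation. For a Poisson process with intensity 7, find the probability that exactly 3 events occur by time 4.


P(N(t)=k) = (lambda*t)^k * exp(-lambda*t) / k!
lambda*t = 28
= 28^3 * exp(-28) / 3!
= 21952 * 6.9144e-13 / 6
= 2.5297e-09

2.5297e-09


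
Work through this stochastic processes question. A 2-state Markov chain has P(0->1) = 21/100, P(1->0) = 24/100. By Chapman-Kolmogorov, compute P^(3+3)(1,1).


P^6 = P^3 * P^3
Computing via matrix multiplication of the transition matrix.
Entry (1,1) of P^6 = 0.4814

0.4814


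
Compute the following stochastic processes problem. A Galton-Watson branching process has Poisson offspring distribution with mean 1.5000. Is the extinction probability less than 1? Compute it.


Since mu = 1.5000 > 1, extinction prob q < 1.
Solve s = exp(mu*(s-1)) iteratively.
q = 0.4172

0.4172


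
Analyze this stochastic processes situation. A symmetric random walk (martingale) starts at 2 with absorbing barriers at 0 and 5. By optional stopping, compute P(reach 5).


By optional stopping theorem: E(M at tau) = M(0) = 2
P(hit 5)*5 + P(hit 0)*0 = 2
P(hit 5) = (2 - 0)/(5 - 0) = 2/5 = 0.4000

0.4000


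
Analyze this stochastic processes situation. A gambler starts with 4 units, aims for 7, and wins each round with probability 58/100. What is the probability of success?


Gambler's ruin formula:
r = q/p = 0.4200/0.5800 = 0.7241
P(win) = (1 - r^i)/(1 - r^N)
= (1 - 0.7241^4)/(1 - 0.7241^7)
= 0.8096

0.8096


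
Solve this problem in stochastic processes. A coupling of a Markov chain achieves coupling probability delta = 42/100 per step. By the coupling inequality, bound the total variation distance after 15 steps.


TV distance bound <= (1-delta)^n
= (1 - 0.4200)^15
= 0.5800^15
= 2.8276e-04

2.8276e-04


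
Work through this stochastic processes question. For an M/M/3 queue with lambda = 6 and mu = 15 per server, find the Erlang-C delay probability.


a = lambda/mu = 0.4000
rho = a/c = 0.1333
Erlang-C formula applied:
C(c,a) = 0.0082

0.0082


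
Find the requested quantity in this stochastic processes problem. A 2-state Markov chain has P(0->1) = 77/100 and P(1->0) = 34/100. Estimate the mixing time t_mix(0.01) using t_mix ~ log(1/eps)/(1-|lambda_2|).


lambda_2 = |1 - p01 - p10| = |1 - 0.7700 - 0.3400| = 0.1100
t_mix ~ log(1/eps)/(1 - |lambda_2|)
= log(100)/(1 - 0.1100) = 4.6052/0.8900
= 5.1743

5.1743


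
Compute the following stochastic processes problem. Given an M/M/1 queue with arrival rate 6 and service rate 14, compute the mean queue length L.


rho = 6/14 = 0.4286
L = rho/(1-rho)
= 0.4286/0.5714
= 0.7500

0.7500


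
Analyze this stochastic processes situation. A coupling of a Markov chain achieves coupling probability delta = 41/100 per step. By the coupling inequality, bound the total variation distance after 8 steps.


TV distance bound <= (1-delta)^n
= (1 - 0.4100)^8
= 0.5900^8
= 0.0147

0.0147


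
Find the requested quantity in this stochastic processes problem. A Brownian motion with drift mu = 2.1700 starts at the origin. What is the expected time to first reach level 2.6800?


Expected first passage time = a/mu
= 2.6800/2.1700
= 1.2350

1.2350


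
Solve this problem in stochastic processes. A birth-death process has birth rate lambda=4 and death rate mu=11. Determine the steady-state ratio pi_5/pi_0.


For birth-death process, pi_n/pi_0 = (lambda/mu)^n
= (4/11)^5
= 0.0064

0.0064


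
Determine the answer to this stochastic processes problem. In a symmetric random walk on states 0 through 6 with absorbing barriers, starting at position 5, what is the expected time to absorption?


For symmetric RW on 0,...,N with absorbing barriers, E(i) = i*(N-i)
E(5) = 5 * 1 = 5

5


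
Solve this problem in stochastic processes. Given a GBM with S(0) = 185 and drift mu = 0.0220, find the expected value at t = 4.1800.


E[S(t)] = S(0) * exp(mu * t)
= 185 * exp(0.0220 * 4.1800)
= 185 * 1.0963
= 202.8194

202.8194


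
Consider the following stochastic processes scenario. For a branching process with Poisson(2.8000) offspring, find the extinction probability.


Since mu = 2.8000 > 1, extinction prob q < 1.
Solve s = exp(mu*(s-1)) iteratively.
q = 0.0750

0.0750


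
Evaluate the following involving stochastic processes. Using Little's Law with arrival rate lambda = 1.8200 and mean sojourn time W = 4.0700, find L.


Little's Law: L = lambda * W
= 1.8200 * 4.0700
= 7.4074

7.4074


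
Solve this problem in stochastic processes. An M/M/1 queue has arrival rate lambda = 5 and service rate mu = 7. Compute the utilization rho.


rho = lambda/mu
= 5/7
= 0.7143

0.7143


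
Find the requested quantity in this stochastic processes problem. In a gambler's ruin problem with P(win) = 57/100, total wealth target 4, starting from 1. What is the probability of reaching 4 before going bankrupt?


Gambler's ruin formula:
r = q/p = 0.4300/0.5700 = 0.7544
P(win) = (1 - r^i)/(1 - r^N)
= (1 - 0.7544^1)/(1 - 0.7544^4)
= 0.3633

0.3633


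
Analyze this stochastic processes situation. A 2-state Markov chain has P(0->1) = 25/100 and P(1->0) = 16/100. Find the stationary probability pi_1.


Stationary distribution: pi_0 = p10/(p01+p10), pi_1 = p01/(p01+p10)
p01 = 0.2500, p10 = 0.1600
pi_1 = 0.6098

0.6098


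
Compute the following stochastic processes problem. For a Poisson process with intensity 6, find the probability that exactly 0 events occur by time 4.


P(N(t)=k) = (lambda*t)^k * exp(-lambda*t) / k!
lambda*t = 24
= 24^0 * exp(-24) / 0!
= 1 * 3.7751e-11 / 1
= 3.7751e-11

3.7751e-11


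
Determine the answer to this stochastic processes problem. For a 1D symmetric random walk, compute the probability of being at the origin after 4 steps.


P(S(4) = 0) = C(4,2) / 4^2
= 6 / 16
= 0.3750

0.3750


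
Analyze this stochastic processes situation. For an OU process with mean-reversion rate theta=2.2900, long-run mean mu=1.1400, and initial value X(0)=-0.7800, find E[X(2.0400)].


E[X(t)] = mu + (X(0) - mu)*exp(-theta*t)
= 1.1400 + (-0.7800 - 1.1400)*exp(-2.2900*2.0400)
= 1.1400 + -1.9200 * 0.0094
= 1.1220

1.1220


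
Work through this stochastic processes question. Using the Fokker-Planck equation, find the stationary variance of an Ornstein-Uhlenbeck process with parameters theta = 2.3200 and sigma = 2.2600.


Stationary variance = sigma^2 / (2*theta)
= 2.2600^2 / (2*2.3200)
= 5.1076 / 4.6400
= 1.1008

1.1008


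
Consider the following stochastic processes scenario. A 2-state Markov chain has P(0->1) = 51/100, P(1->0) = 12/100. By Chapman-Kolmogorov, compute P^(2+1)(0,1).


P^3 = P^2 * P^1
Computing via matrix multiplication of the transition matrix.
Entry (0,1) of P^3 = 0.7685

0.7685


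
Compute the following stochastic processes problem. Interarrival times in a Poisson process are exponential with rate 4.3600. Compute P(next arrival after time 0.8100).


P(X > t) = exp(-lambda * t)
= exp(-4.3600 * 0.8100)
= exp(-3.5316) = 0.0293

0.0293


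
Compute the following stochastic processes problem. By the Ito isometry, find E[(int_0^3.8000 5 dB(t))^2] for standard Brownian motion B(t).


By Ito isometry: E[(int f dB)^2] = int f^2 dt
= 5^2 * 3.8000
= 25 * 3.8000 = 95.0000

95.0000


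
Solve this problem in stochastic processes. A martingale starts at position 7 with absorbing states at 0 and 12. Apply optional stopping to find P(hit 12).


By optional stopping theorem: E(M at tau) = M(0) = 7
P(hit 12)*12 + P(hit 0)*0 = 7
P(hit 12) = (7 - 0)/(12 - 0) = 7/12 = 0.5833

0.5833


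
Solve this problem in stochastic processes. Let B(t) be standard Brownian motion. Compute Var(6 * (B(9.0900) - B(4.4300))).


Var(alpha*(B(t)-B(s))) = alpha^2 * (t-s)
= 6^2 * (9.0900 - 4.4300)
= 36 * 4.6600
= 167.7600

167.7600


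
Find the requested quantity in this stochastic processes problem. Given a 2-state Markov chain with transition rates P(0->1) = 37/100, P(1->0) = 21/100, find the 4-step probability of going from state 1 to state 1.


Computing P^4 by matrix multiplication.
P = [[0.6300, 0.3700], [0.2100, 0.7900]]
After raising P to the power 4:
P^4(1,1) = 0.6492

0.6492


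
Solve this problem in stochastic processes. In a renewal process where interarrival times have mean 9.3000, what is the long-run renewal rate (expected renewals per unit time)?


Long-run renewal rate = 1/E(X)
= 1/9.3000
= 0.1075

0.1075


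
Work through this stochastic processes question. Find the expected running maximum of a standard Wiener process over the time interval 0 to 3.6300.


E(max B(s)) = sqrt(2t/pi)
= sqrt(2*3.6300/pi)
= sqrt(2.3109)
= 1.5202

1.5202


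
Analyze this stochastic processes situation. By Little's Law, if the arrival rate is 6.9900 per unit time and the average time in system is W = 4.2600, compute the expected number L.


Little's Law: L = lambda * W
= 6.9900 * 4.2600
= 29.7774

29.7774


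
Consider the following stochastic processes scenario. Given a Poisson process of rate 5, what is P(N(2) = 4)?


P(N(t)=k) = (lambda*t)^k * exp(-lambda*t) / k!
lambda*t = 10
= 10^4 * exp(-10) / 4!
= 10000 * 4.5400e-05 / 24
= 0.0189

0.0189


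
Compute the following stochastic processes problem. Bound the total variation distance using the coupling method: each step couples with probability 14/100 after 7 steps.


TV distance bound <= (1-delta)^n
= (1 - 0.1400)^7
= 0.8600^7
= 0.3479

0.3479


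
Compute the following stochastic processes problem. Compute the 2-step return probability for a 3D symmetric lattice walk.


P(return in 2 steps) = P(reverse first step) = 1/(2d)
= 1/6
= 0.1667

0.1667


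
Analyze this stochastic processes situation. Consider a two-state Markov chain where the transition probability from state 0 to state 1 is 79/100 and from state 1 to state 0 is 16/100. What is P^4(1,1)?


Computing P^4 by matrix multiplication.
P = [[0.2100, 0.7900], [0.1600, 0.8400]]
After raising P to the power 4:
P^4(1,1) = 0.8316

0.8316


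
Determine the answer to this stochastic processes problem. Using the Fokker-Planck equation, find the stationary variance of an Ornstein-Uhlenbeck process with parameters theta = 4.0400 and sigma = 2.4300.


Stationary variance = sigma^2 / (2*theta)
= 2.4300^2 / (2*4.0400)
= 5.9049 / 8.0800
= 0.7308

0.7308


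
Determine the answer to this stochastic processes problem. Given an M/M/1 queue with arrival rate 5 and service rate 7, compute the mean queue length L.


rho = 5/7 = 0.7143
L = rho/(1-rho)
= 0.7143/0.2857
= 2.5000

2.5000


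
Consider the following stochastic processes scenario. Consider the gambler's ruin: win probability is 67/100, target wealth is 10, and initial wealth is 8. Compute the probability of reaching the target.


Gambler's ruin formula:
r = q/p = 0.3300/0.6700 = 0.4925
P(win) = (1 - r^i)/(1 - r^N)
= (1 - 0.4925^8)/(1 - 0.4925^10)
= 0.9974

0.9974


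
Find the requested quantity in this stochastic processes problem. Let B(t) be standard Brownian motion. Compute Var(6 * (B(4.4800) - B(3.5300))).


Var(alpha*(B(t)-B(s))) = alpha^2 * (t-s)
= 6^2 * (4.4800 - 3.5300)
= 36 * 0.9500
= 34.2000

34.2000


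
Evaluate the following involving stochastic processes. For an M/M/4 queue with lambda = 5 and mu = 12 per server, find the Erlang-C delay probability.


a = lambda/mu = 0.4167
rho = a/c = 0.1042
Erlang-C formula applied:
C(c,a) = 9.2417e-04

9.2417e-04


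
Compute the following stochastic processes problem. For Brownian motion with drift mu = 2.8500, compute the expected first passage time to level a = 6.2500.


Expected first passage time = a/mu
= 6.2500/2.8500
= 2.1930

2.1930


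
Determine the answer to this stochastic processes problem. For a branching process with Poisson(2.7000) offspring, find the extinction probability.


Since mu = 2.7000 > 1, extinction prob q < 1.
Solve s = exp(mu*(s-1)) iteratively.
q = 0.0844

0.0844


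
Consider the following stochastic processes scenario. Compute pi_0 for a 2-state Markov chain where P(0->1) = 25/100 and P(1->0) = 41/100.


Stationary distribution: pi_0 = p10/(p01+p10), pi_1 = p01/(p01+p10)
p01 = 0.2500, p10 = 0.4100
pi_0 = 0.6212

0.6212


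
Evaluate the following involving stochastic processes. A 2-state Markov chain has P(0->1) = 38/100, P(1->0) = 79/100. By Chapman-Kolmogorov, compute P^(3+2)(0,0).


P^5 = P^3 * P^2
Computing via matrix multiplication of the transition matrix.
Entry (0,0) of P^5 = 0.6752

0.6752


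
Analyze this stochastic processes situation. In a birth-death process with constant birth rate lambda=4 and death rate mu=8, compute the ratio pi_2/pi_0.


For birth-death process, pi_n/pi_0 = (lambda/mu)^n
= (4/8)^2
= 0.2500

0.2500


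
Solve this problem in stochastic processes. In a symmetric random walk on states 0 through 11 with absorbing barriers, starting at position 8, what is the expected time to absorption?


For symmetric RW on 0,...,N with absorbing barriers, E(i) = i*(N-i)
E(8) = 8 * 3 = 24

24


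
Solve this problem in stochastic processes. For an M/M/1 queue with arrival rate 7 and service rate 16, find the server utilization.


rho = lambda/mu
= 7/16
= 0.4375

0.4375


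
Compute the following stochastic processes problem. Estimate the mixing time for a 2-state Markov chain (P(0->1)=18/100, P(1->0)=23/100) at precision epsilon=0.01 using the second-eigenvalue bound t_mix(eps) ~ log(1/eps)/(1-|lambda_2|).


lambda_2 = |1 - p01 - p10| = |1 - 0.1800 - 0.2300| = 0.5900
t_mix ~ log(1/eps)/(1 - |lambda_2|)
= log(100)/(1 - 0.5900) = 4.6052/0.4100
= 11.2321

11.2321


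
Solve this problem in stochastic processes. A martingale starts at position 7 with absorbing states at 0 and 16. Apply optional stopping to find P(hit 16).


By optional stopping theorem: E(M at tau) = M(0) = 7
P(hit 16)*16 + P(hit 0)*0 = 7
P(hit 16) = (7 - 0)/(16 - 0) = 7/16 = 0.4375

0.4375


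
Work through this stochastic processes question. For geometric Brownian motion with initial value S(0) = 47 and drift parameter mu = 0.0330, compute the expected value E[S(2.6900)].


E[S(t)] = S(0) * exp(mu * t)
= 47 * exp(0.0330 * 2.6900)
= 47 * 1.0928
= 51.3630

51.3630


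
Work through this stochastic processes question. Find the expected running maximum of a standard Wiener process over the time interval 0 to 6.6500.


E(max B(s)) = sqrt(2t/pi)
= sqrt(2*6.6500/pi)
= sqrt(4.2335)
= 2.0576

2.0576


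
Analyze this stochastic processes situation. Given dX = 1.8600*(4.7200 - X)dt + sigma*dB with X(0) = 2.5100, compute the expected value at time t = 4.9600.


E[X(t)] = mu + (X(0) - mu)*exp(-theta*t)
= 4.7200 + (2.5100 - 4.7200)*exp(-1.8600*4.9600)
= 4.7200 + -2.2100 * 9.8486e-05
= 4.7198

4.7198


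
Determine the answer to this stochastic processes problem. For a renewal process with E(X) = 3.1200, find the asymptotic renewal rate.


Long-run renewal rate = 1/E(X)
= 1/3.1200
= 0.3205

0.3205


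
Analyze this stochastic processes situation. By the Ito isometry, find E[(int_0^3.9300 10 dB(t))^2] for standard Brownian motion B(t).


By Ito isometry: E[(int f dB)^2] = int f^2 dt
= 10^2 * 3.9300
= 100 * 3.9300 = 393.0000

393.0000


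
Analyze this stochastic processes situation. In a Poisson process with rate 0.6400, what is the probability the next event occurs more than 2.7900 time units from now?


P(X > t) = exp(-lambda * t)
= exp(-0.6400 * 2.7900)
= exp(-1.7856) = 0.1677

0.1677


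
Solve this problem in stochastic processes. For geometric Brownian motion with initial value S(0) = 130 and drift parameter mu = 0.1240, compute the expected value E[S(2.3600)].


E[S(t)] = S(0) * exp(mu * t)
= 130 * exp(0.1240 * 2.3600)
= 130 * 1.3400
= 174.1948

174.1948


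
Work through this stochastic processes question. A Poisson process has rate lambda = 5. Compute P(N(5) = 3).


P(N(t)=k) = (lambda*t)^k * exp(-lambda*t) / k!
lambda*t = 25
= 25^3 * exp(-25) / 3!
= 15625 * 1.3888e-11 / 6
= 3.6167e-08

3.6167e-08


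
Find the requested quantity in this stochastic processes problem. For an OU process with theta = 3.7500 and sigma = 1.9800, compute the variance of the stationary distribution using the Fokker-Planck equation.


Stationary variance = sigma^2 / (2*theta)
= 1.9800^2 / (2*3.7500)
= 3.9204 / 7.5000
= 0.5227

0.5227


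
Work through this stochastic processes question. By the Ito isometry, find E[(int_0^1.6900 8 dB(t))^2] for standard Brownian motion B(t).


By Ito isometry: E[(int f dB)^2] = int f^2 dt
= 8^2 * 1.6900
= 64 * 1.6900 = 108.1600

108.1600


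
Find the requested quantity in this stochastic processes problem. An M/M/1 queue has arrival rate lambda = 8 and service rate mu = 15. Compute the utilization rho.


rho = lambda/mu
= 8/15
= 0.5333

0.5333


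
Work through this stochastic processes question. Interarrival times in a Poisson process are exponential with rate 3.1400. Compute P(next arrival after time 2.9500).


P(X > t) = exp(-lambda * t)
= exp(-3.1400 * 2.9500)
= exp(-9.2630) = 9.4870e-05

9.4870e-05


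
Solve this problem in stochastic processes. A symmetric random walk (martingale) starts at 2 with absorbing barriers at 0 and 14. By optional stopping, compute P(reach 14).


By optional stopping theorem: E(M at tau) = M(0) = 2
P(hit 14)*14 + P(hit 0)*0 = 2
P(hit 14) = (2 - 0)/(14 - 0) = 1/7 = 0.1429

0.1429


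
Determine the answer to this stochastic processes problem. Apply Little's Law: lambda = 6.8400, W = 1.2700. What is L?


Little's Law: L = lambda * W
= 6.8400 * 1.2700
= 8.6868

8.6868


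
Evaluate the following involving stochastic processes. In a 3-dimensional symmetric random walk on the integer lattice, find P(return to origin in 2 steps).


P(return in 2 steps) = P(reverse first step) = 1/(2d)
= 1/6
= 0.1667

0.1667


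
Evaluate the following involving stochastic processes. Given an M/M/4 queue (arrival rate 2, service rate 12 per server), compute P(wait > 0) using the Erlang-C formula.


a = lambda/mu = 0.1667
rho = a/c = 0.0417
Erlang-C formula applied:
C(c,a) = 2.8398e-05

2.8398e-05


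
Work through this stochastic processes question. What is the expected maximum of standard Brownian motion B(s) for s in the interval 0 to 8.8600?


E(max B(s)) = sqrt(2t/pi)
= sqrt(2*8.8600/pi)
= sqrt(5.6405)
= 2.3750

2.3750


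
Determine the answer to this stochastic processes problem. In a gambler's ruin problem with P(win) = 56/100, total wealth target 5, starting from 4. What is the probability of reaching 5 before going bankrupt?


Gambler's ruin formula:
r = q/p = 0.4400/0.5600 = 0.7857
P(win) = (1 - r^i)/(1 - r^N)
= (1 - 0.7857^4)/(1 - 0.7857^5)
= 0.8834

0.8834


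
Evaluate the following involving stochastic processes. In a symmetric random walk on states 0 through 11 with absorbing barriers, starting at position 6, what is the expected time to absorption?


For symmetric RW on 0,...,N with absorbing barriers, E(i) = i*(N-i)
E(6) = 6 * 5 = 30

30


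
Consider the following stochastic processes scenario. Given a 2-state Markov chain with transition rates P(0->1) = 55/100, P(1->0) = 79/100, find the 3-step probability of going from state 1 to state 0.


Computing P^3 by matrix multiplication.
P = [[0.4500, 0.5500], [0.7900, 0.2100]]
After raising P to the power 3:
P^3(1,0) = 0.6127

0.6127


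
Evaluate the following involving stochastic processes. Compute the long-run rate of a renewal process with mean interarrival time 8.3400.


Long-run renewal rate = 1/E(X)
= 1/8.3400
= 0.1199

0.1199


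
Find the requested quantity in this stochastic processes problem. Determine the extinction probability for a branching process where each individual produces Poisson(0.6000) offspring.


Since mu = 0.6000 <= 1, extinction probability = 1.

1.0000


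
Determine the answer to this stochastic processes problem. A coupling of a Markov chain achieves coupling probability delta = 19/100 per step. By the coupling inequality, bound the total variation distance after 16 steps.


TV distance bound <= (1-delta)^n
= (1 - 0.1900)^16
= 0.8100^16
= 0.0343

0.0343


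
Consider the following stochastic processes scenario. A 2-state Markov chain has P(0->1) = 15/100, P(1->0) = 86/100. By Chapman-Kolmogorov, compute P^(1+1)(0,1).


P^2 = P^1 * P^1
Computing via matrix multiplication of the transition matrix.
Entry (0,1) of P^2 = 0.1485

0.1485


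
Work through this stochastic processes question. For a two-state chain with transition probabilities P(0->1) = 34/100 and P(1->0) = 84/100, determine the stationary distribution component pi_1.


Stationary distribution: pi_0 = p10/(p01+p10), pi_1 = p01/(p01+p10)
p01 = 0.3400, p10 = 0.8400
pi_1 = 0.2881

0.2881


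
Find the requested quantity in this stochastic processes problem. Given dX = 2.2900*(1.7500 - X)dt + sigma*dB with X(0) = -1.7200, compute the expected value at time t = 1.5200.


E[X(t)] = mu + (X(0) - mu)*exp(-theta*t)
= 1.7500 + (-1.7200 - 1.7500)*exp(-2.2900*1.5200)
= 1.7500 + -3.4700 * 0.0308
= 1.6432

1.6432


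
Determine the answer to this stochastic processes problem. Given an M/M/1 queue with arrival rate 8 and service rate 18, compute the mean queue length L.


rho = 8/18 = 0.4444
L = rho/(1-rho)
= 0.4444/0.5556
= 0.8000

0.8000


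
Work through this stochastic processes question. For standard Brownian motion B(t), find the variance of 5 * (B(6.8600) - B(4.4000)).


Var(alpha*(B(t)-B(s))) = alpha^2 * (t-s)
= 5^2 * (6.8600 - 4.4000)
= 25 * 2.4600
= 61.5000

61.5000


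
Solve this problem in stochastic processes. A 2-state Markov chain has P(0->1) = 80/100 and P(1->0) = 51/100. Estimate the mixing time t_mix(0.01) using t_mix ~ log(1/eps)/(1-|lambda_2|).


lambda_2 = |1 - p01 - p10| = |1 - 0.8000 - 0.5100| = 0.3100
t_mix ~ log(1/eps)/(1 - |lambda_2|)
= log(100)/(1 - 0.3100) = 4.6052/0.6900
= 6.6742

6.6742


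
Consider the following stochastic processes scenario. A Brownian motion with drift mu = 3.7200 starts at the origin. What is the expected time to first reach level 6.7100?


Expected first passage time = a/mu
= 6.7100/3.7200
= 1.8038

1.8038


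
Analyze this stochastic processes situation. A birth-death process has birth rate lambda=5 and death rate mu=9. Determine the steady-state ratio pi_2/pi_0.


For birth-death process, pi_n/pi_0 = (lambda/mu)^n
= (5/9)^2
= 0.3086

0.3086


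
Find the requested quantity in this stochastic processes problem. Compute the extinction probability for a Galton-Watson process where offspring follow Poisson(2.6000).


Since mu = 2.6000 > 1, extinction prob q < 1.
Solve s = exp(mu*(s-1)) iteratively.
q = 0.0951

0.0951


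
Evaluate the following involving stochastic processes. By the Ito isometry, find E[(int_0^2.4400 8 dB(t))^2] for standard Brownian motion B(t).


By Ito isometry: E[(int f dB)^2] = int f^2 dt
= 8^2 * 2.4400
= 64 * 2.4400 = 156.1600

156.1600


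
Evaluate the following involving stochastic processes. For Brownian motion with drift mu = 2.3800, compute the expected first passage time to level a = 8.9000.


Expected first passage time = a/mu
= 8.9000/2.3800
= 3.7395

3.7395


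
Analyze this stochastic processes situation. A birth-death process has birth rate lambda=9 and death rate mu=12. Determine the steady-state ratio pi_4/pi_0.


For birth-death process, pi_n/pi_0 = (lambda/mu)^n
= (9/12)^4
= 0.3164

0.3164


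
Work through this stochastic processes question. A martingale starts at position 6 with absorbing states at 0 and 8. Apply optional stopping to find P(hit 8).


By optional stopping theorem: E(M at tau) = M(0) = 6
P(hit 8)*8 + P(hit 0)*0 = 6
P(hit 8) = (6 - 0)/(8 - 0) = 3/4 = 0.7500

0.7500


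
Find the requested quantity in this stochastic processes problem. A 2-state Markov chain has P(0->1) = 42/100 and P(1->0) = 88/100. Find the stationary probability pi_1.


Stationary distribution: pi_0 = p10/(p01+p10), pi_1 = p01/(p01+p10)
p01 = 0.4200, p10 = 0.8800
pi_1 = 0.3231

0.3231


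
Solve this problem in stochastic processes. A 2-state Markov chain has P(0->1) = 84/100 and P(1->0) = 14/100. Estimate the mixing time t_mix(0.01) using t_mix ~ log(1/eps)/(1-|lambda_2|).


lambda_2 = |1 - p01 - p10| = |1 - 0.8400 - 0.1400| = 0.0200
t_mix ~ log(1/eps)/(1 - |lambda_2|)
= log(100)/(1 - 0.0200) = 4.6052/0.9800
= 4.6992

4.6992


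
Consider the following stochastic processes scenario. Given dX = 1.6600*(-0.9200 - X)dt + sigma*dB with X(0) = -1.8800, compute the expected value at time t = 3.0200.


E[X(t)] = mu + (X(0) - mu)*exp(-theta*t)
= -0.9200 + (-1.8800 - -0.9200)*exp(-1.6600*3.0200)
= -0.9200 + -0.9600 * 0.0066
= -0.9264

-0.9264


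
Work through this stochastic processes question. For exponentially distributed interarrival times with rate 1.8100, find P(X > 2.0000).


P(X > t) = exp(-lambda * t)
= exp(-1.8100 * 2.0000)
= exp(-3.6200) = 0.0268

0.0268


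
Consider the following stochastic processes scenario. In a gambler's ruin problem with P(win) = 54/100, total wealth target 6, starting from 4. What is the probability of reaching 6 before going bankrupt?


Gambler's ruin formula:
r = q/p = 0.4600/0.5400 = 0.8519
P(win) = (1 - r^i)/(1 - r^N)
= (1 - 0.8519^4)/(1 - 0.8519^6)
= 0.7662

0.7662


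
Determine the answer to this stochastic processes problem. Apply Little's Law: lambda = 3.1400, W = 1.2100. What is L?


Little's Law: L = lambda * W
= 3.1400 * 1.2100
= 3.7994

3.7994


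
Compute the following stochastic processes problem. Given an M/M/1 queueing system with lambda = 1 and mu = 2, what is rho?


rho = lambda/mu
= 1/2
= 0.5000

0.5000


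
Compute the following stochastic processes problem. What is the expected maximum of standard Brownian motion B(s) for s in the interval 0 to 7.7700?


E(max B(s)) = sqrt(2t/pi)
= sqrt(2*7.7700/pi)
= sqrt(4.9465)
= 2.2241

2.2241


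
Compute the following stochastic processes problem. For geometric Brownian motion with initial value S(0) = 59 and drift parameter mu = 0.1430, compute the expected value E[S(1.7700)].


E[S(t)] = S(0) * exp(mu * t)
= 59 * exp(0.1430 * 1.7700)
= 59 * 1.2880
= 75.9935

75.9935


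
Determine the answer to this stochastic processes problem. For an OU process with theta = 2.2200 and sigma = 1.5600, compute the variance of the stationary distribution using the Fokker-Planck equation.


Stationary variance = sigma^2 / (2*theta)
= 1.5600^2 / (2*2.2200)
= 2.4336 / 4.4400
= 0.5481

0.5481


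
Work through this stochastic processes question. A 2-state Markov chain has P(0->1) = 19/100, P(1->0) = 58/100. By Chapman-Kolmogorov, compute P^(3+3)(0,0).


P^6 = P^3 * P^3
Computing via matrix multiplication of the transition matrix.
Entry (0,0) of P^6 = 0.7533

0.7533


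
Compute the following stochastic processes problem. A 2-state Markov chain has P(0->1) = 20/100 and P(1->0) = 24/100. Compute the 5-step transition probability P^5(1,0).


Computing P^5 by matrix multiplication.
P = [[0.8000, 0.2000], [0.2400, 0.7600]]
After raising P to the power 5:
P^5(1,0) = 0.5154

0.5154


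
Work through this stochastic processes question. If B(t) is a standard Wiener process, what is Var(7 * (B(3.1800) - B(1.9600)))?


Var(alpha*(B(t)-B(s))) = alpha^2 * (t-s)
= 7^2 * (3.1800 - 1.9600)
= 49 * 1.2200
= 59.7800

59.7800


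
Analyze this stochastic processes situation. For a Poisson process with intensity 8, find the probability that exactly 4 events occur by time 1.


P(N(t)=k) = (lambda*t)^k * exp(-lambda*t) / k!
lambda*t = 8
= 8^4 * exp(-8) / 4!
= 4096 * 3.3546e-04 / 24
= 0.0573

0.0573


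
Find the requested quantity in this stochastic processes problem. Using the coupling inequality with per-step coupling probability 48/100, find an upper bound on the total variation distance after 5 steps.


TV distance bound <= (1-delta)^n
= (1 - 0.4800)^5
= 0.5200^5
= 0.0380

0.0380


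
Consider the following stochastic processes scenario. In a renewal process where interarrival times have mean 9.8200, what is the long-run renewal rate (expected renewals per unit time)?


Long-run renewal rate = 1/E(X)
= 1/9.8200
= 0.1018

0.1018


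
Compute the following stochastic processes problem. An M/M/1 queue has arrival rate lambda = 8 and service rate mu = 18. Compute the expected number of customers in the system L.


rho = 8/18 = 0.4444
L = rho/(1-rho)
= 0.4444/0.5556
= 0.8000

0.8000


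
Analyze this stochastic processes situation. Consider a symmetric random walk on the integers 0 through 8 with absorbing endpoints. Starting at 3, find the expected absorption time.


For symmetric RW on 0,...,N with absorbing barriers, E(i) = i*(N-i)
E(3) = 3 * 5 = 15

15


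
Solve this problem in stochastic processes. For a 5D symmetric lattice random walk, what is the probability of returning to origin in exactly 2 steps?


P(return in 2 steps) = P(reverse first step) = 1/(2d)
= 1/10
= 0.1000

0.1000


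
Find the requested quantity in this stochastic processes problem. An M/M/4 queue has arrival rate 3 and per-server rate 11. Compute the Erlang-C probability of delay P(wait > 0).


a = lambda/mu = 0.2727
rho = a/c = 0.0682
Erlang-C formula applied:
C(c,a) = 1.8833e-04

1.8833e-04


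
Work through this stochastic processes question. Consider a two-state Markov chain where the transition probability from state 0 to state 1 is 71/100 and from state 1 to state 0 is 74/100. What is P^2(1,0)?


Computing P^2 by matrix multiplication.
P = [[0.2900, 0.7100], [0.7400, 0.2600]]
After raising P to the power 2:
P^2(1,0) = 0.4070

0.4070


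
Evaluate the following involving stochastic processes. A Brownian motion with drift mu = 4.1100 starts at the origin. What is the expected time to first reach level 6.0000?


Expected first passage time = a/mu
= 6.0000/4.1100
= 1.4599

1.4599


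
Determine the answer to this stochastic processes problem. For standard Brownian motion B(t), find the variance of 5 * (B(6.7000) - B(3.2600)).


Var(alpha*(B(t)-B(s))) = alpha^2 * (t-s)
= 5^2 * (6.7000 - 3.2600)
= 25 * 3.4400
= 86.0000

86.0000


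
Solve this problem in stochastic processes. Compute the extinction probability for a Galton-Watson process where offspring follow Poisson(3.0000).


Since mu = 3.0000 > 1, extinction prob q < 1.
Solve s = exp(mu*(s-1)) iteratively.
q = 0.0595

0.0595


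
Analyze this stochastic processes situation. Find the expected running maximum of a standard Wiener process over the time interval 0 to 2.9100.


E(max B(s)) = sqrt(2t/pi)
= sqrt(2*2.9100/pi)
= sqrt(1.8526)
= 1.3611

1.3611


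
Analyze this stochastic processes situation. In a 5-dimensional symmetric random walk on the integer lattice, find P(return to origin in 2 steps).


P(return in 2 steps) = P(reverse first step) = 1/(2d)
= 1/10
= 0.1000

0.1000


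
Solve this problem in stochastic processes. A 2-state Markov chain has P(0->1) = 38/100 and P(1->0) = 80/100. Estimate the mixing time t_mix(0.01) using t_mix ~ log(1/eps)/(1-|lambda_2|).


lambda_2 = |1 - p01 - p10| = |1 - 0.3800 - 0.8000| = 0.1800
t_mix ~ log(1/eps)/(1 - |lambda_2|)
= log(100)/(1 - 0.1800) = 4.6052/0.8200
= 5.6161

5.6161


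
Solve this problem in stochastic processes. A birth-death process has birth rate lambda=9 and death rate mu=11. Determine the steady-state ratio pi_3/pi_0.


For birth-death process, pi_n/pi_0 = (lambda/mu)^n
= (9/11)^3
= 0.5477

0.5477


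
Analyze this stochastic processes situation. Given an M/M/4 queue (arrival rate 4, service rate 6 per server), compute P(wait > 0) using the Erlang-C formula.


a = lambda/mu = 0.6667
rho = a/c = 0.1667
Erlang-C formula applied:
C(c,a) = 0.0051

0.0051


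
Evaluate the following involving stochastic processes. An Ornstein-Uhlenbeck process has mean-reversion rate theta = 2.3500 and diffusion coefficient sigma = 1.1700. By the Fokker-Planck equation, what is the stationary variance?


Stationary variance = sigma^2 / (2*theta)
= 1.1700^2 / (2*2.3500)
= 1.3689 / 4.7000
= 0.2913

0.2913


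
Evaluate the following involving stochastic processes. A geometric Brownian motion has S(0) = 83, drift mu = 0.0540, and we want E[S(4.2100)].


E[S(t)] = S(0) * exp(mu * t)
= 83 * exp(0.0540 * 4.2100)
= 83 * 1.2553
= 104.1863

104.1863


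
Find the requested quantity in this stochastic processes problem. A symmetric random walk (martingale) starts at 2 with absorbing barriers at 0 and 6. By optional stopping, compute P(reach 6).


By optional stopping theorem: E(M at tau) = M(0) = 2
P(hit 6)*6 + P(hit 0)*0 = 2
P(hit 6) = (2 - 0)/(6 - 0) = 1/3 = 0.3333

0.3333


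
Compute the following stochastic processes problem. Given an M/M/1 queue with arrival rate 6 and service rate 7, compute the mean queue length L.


rho = 6/7 = 0.8571
L = rho/(1-rho)
= 0.8571/0.1429
= 6.0000

6.0000


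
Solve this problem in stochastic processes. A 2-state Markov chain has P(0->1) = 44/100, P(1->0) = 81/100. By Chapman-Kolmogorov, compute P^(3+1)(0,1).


P^4 = P^3 * P^1
Computing via matrix multiplication of the transition matrix.
Entry (0,1) of P^4 = 0.3506

0.3506


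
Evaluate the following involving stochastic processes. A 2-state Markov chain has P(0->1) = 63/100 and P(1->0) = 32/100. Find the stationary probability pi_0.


Stationary distribution: pi_0 = p10/(p01+p10), pi_1 = p01/(p01+p10)
p01 = 0.6300, p10 = 0.3200
pi_0 = 0.3368

0.3368


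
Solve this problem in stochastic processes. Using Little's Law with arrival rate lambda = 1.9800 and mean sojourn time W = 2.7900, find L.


Little's Law: L = lambda * W
= 1.9800 * 2.7900
= 5.5242

5.5242


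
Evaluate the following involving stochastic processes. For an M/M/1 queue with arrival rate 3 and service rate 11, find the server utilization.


rho = lambda/mu
= 3/11
= 0.2727

0.2727


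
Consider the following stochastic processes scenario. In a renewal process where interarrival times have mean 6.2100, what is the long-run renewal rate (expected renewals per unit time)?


Long-run renewal rate = 1/E(X)
= 1/6.2100
= 0.1610

0.1610


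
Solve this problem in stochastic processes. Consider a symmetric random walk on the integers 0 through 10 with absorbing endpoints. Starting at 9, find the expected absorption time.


For symmetric RW on 0,...,N with absorbing barriers, E(i) = i*(N-i)
E(9) = 9 * 1 = 9

9


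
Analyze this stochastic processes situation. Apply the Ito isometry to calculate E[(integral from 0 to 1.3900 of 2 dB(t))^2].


By Ito isometry: E[(int f dB)^2] = int f^2 dt
= 2^2 * 1.3900
= 4 * 1.3900 = 5.5600

5.5600


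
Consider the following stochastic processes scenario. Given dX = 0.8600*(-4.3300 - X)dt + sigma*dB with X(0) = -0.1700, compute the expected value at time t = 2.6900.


E[X(t)] = mu + (X(0) - mu)*exp(-theta*t)
= -4.3300 + (-0.1700 - -4.3300)*exp(-0.8600*2.6900)
= -4.3300 + 4.1600 * 0.0989
= -3.9185

-3.9185


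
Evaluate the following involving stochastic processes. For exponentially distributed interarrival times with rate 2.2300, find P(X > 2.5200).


P(X > t) = exp(-lambda * t)
= exp(-2.2300 * 2.5200)
= exp(-5.6196) = 0.0036

0.0036


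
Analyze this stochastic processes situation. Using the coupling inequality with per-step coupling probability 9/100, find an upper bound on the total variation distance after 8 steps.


TV distance bound <= (1-delta)^n
= (1 - 0.0900)^8
= 0.9100^8
= 0.4703

0.4703


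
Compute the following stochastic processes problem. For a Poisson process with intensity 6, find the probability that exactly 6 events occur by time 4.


P(N(t)=k) = (lambda*t)^k * exp(-lambda*t) / k!
lambda*t = 24
= 24^6 * exp(-24) / 6!
= 191102976 * 3.7751e-11 / 720
= 1.0020e-05

1.0020e-05


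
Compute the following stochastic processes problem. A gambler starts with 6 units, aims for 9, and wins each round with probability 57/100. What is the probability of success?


Gambler's ruin formula:
r = q/p = 0.4300/0.5700 = 0.7544
P(win) = (1 - r^i)/(1 - r^N)
= (1 - 0.7544^6)/(1 - 0.7544^9)
= 0.8858

0.8858


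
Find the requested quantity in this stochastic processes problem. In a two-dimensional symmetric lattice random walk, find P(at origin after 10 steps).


P = C(10,5)^2 / 4^10
= 252^2 / 1048576
= 63504 / 1048576
= 0.0606

0.0606


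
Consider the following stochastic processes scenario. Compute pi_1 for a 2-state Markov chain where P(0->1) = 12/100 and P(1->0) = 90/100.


Stationary distribution: pi_0 = p10/(p01+p10), pi_1 = p01/(p01+p10)
p01 = 0.1200, p10 = 0.9000
pi_1 = 0.1176

0.1176


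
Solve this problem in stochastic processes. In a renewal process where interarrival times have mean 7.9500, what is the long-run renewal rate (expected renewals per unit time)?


Long-run renewal rate = 1/E(X)
= 1/7.9500
= 0.1258

0.1258


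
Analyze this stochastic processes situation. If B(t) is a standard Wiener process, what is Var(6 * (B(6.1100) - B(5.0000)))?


Var(alpha*(B(t)-B(s))) = alpha^2 * (t-s)
= 6^2 * (6.1100 - 5.0000)
= 36 * 1.1100
= 39.9600

39.9600


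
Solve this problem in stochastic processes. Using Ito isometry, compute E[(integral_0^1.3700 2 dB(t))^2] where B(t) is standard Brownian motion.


By Ito isometry: E[(int f dB)^2] = int f^2 dt
= 2^2 * 1.3700
= 4 * 1.3700 = 5.4800

5.4800


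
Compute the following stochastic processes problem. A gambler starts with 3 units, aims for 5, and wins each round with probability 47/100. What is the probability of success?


Gambler's ruin formula:
r = q/p = 0.5300/0.4700 = 1.1277
P(win) = (1 - r^i)/(1 - r^N)
= (1 - 1.1277^3)/(1 - 1.1277^5)
= 0.5270

0.5270


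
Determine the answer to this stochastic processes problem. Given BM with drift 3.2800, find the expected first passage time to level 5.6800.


Expected first passage time = a/mu
= 5.6800/3.2800
= 1.7317

1.7317


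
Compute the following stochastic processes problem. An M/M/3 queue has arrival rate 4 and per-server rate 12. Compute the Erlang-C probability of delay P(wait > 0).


a = lambda/mu = 0.3333
rho = a/c = 0.1111
Erlang-C formula applied:
C(c,a) = 0.0050

0.0050


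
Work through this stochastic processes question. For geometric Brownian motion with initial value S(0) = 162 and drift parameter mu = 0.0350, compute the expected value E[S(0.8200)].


E[S(t)] = S(0) * exp(mu * t)
= 162 * exp(0.0350 * 0.8200)
= 162 * 1.0291
= 166.7168

166.7168


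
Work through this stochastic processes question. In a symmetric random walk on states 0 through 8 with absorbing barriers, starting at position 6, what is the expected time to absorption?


For symmetric RW on 0,...,N with absorbing barriers, E(i) = i*(N-i)
E(6) = 6 * 2 = 12

12


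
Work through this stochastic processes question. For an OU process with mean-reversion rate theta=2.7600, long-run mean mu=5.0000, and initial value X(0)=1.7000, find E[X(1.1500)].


E[X(t)] = mu + (X(0) - mu)*exp(-theta*t)
= 5.0000 + (1.7000 - 5.0000)*exp(-2.7600*1.1500)
= 5.0000 + -3.3000 * 0.0418
= 4.8619

4.8619


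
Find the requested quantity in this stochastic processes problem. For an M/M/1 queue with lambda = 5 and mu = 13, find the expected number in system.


rho = 5/13 = 0.3846
L = rho/(1-rho)
= 0.3846/0.6154
= 0.6250

0.6250
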